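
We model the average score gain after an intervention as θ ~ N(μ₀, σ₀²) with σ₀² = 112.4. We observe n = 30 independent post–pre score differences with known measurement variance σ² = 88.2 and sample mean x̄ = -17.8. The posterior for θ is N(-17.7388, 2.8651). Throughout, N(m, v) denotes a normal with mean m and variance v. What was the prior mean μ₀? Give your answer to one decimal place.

μ₀ = -15.4

The posterior mean is a precision-weighted average: μ_n = (τ₀μ₀ + τ_data·x̄)/(τ₀+τ_data), with τ₀=1/σ₀² and τ_data=n/σ².
Here τ₀ = 1/112.4 = 0.008897 and τ_data = 30/88.2 = 0.340136, so τ_n = 0.349033.
Rearranging for μ₀: μ₀ = (μ_n·τ_n − τ_data·x̄)/τ₀ = (-17.7388·0.349033 − 0.340136·-17.8) / 0.008897 = -0.137006/0.008897 ≈ -15.4.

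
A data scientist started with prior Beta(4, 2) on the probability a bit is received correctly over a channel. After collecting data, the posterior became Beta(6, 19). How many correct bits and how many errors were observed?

A Beta(α, β) prior with s successes and f failures in binomial data gives a Beta(α+s, β+f) posterior.
Match parameters: s=6−4=2, f=19−2=17.

2 correct bits and 17 errors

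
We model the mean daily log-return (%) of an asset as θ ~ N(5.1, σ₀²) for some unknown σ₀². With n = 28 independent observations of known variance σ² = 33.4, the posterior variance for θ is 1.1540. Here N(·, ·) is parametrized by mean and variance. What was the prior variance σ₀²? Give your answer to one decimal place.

σ₀² = 35.4

Posterior precision equals prior precision plus data precision: 1/σ_n² = 1/σ₀² + n/σ².
So 1/σ₀² = 1/1.1540 − 28/33.4 = 0.866551 − 0.838323 = 0.028228.
Hence σ₀² = 1/0.028228 ≈ 35.4.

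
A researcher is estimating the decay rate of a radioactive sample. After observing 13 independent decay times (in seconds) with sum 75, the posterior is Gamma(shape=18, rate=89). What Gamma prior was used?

Gamma(shape=5, rate=14)

Gamma–exponential conjugacy: posterior shape = α + n, posterior rate = β + Σtᵢ.
So α = 18 − 13 = 5 and β = 89 − 75 = 14.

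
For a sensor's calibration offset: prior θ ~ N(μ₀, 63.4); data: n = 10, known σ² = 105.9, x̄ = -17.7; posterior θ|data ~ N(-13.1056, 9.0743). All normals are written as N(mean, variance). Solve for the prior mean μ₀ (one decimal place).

The posterior mean is a precision-weighted average: μ_n = (τ₀μ₀ + τ_data·x̄)/(τ₀+τ_data), with τ₀=1/σ₀² and τ_data=n/σ².
Here τ₀ = 1/63.4 = 0.015773 and τ_data = 10/105.9 = 0.094429, so τ_n = 0.110202.
Rearranging for μ₀: μ₀ = (μ_n·τ_n − τ_data·x̄)/τ₀ = (-13.1056·0.110202 − 0.094429·-17.7) / 0.015773 = 0.227130/0.015773 ≈ 14.4.

μ₀ = 14.4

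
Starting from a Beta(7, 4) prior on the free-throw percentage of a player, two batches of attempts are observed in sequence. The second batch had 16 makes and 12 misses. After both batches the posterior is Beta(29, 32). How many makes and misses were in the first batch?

6 makes and 16 misses

Sequential conjugate updates are equivalent to a single update on the pooled data, so total successes = posterior α − prior α and total failures = posterior β − prior β.
Total across both batches: 29−7=22 makes, 32−4=28 misses.
Subtract the second batch: 22−16=6 makes and 28−12=16 misses.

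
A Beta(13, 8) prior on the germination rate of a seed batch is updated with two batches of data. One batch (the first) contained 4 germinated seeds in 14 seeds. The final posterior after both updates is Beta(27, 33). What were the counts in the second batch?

10 germinated seeds and 15 non-germinating seeds

Because Beta–binomial updating is additive in the counts, the combined data contributed (α_post−α_prior, β_post−β_prior) successes and failures.
Total across both batches: 27−13=14 germinated seeds, 33−8=25 non-germinating seeds.
Subtract the first batch: 14−4=10 germinated seeds and 25−10=15 non-germinating seeds.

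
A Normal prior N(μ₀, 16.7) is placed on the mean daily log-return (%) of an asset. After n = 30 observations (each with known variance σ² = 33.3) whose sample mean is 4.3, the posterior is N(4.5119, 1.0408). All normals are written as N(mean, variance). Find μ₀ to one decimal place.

μ₀ = 7.7

The posterior mean is a precision-weighted average: μ_n = (τ₀μ₀ + τ_data·x̄)/(τ₀+τ_data), with τ₀=1/σ₀² and τ_data=n/σ².
Here τ₀ = 1/16.7 = 0.059880 and τ_data = 30/33.3 = 0.900901, so τ_n = 0.960781.
Rearranging for μ₀: μ₀ = (μ_n·τ_n − τ_data·x̄)/τ₀ = (4.5119·0.960781 − 0.900901·4.3) / 0.059880 = 0.461073/0.059880 ≈ 7.7.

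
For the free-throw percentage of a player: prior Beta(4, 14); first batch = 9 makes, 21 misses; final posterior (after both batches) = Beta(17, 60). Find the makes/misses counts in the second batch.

4 makes and 25 misses

Because Beta–binomial updating is additive in the counts, the combined data contributed (α_post−α_prior, β_post−β_prior) successes and failures.
Total across both batches: 17−4=13 makes, 60−14=46 misses.
Subtract the first batch: 13−9=4 makes and 46−21=25 misses.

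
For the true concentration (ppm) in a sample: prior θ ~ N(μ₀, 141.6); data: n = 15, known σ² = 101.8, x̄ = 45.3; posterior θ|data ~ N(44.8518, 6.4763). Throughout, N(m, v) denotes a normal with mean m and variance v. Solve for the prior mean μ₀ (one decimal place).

μ₀ = 35.5

The posterior mean is a precision-weighted average: μ_n = (τ₀μ₀ + τ_data·x̄)/(τ₀+τ_data), with τ₀=1/σ₀² and τ_data=n/σ².
Here τ₀ = 1/141.6 = 0.007062 and τ_data = 15/101.8 = 0.147348, so τ_n = 0.154410.
Rearranging for μ₀: μ₀ = (μ_n·τ_n − τ_data·x̄)/τ₀ = (44.8518·0.154410 − 0.147348·45.3) / 0.007062 = 0.250702/0.007062 ≈ 35.5.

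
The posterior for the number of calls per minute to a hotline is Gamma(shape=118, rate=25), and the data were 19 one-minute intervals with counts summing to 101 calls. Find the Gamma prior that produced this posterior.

A Gamma(α, β) prior (rate parametrization) on a Poisson rate with n observations summing to S gives posterior Gamma(α+S, β+n).
So α = 118 − 101 = 17 and β = 25 − 19 = 6.

Gamma(shape=17, rate=6)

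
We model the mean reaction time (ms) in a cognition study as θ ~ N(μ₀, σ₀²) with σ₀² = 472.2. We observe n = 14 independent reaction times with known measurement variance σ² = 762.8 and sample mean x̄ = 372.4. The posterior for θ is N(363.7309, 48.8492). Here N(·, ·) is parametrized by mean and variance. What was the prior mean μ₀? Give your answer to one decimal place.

μ₀ = 288.6

The posterior mean is a precision-weighted average: μ_n = (τ₀μ₀ + τ_data·x̄)/(τ₀+τ_data), with τ₀=1/σ₀² and τ_data=n/σ².
Here τ₀ = 1/472.2 = 0.002118 and τ_data = 14/762.8 = 0.018353, so τ_n = 0.020471.
Rearranging for μ₀: μ₀ = (μ_n·τ_n − τ_data·x̄)/τ₀ = (363.7309·0.020471 − 0.018353·372.4) / 0.002118 = 0.611278/0.002118 ≈ 288.6.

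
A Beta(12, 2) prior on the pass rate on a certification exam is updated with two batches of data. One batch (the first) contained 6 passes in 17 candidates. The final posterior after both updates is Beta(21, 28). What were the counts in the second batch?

Sequential conjugate updates are equivalent to a single update on the pooled data, so total successes = posterior α − prior α and total failures = posterior β − prior β.
Total across both batches: 21−12=9 passes, 28−2=26 failures.
Subtract the first batch: 9−6=3 passes and 26−11=15 failures.

3 passes and 15 failures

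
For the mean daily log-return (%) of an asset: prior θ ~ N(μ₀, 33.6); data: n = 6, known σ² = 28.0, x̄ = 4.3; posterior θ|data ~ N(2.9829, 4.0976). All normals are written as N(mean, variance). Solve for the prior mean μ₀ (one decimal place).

The posterior mean is a precision-weighted average: μ_n = (τ₀μ₀ + τ_data·x̄)/(τ₀+τ_data), with τ₀=1/σ₀² and τ_data=n/σ².
Here τ₀ = 1/33.6 = 0.029762 and τ_data = 6/28.0 = 0.214286, so τ_n = 0.244048.
Rearranging for μ₀: μ₀ = (μ_n·τ_n − τ_data·x̄)/τ₀ = (2.9829·0.244048 − 0.214286·4.3) / 0.029762 = -0.193459/0.029762 ≈ -6.5.

μ₀ = -6.5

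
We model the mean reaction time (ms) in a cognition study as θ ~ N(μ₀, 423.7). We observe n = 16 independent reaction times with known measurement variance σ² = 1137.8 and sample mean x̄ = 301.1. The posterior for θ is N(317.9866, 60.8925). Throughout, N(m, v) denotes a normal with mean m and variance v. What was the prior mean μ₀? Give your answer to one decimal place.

The posterior mean is a precision-weighted average: μ_n = (τ₀μ₀ + τ_data·x̄)/(τ₀+τ_data), with τ₀=1/σ₀² and τ_data=n/σ².
Here τ₀ = 1/423.7 = 0.002360 and τ_data = 16/1137.8 = 0.014062, so τ_n = 0.016422.
Rearranging for μ₀: μ₀ = (μ_n·τ_n − τ_data·x̄)/τ₀ = (317.9866·0.016422 − 0.014062·301.1) / 0.002360 = 0.987908/0.002360 ≈ 418.6.

μ₀ = 418.6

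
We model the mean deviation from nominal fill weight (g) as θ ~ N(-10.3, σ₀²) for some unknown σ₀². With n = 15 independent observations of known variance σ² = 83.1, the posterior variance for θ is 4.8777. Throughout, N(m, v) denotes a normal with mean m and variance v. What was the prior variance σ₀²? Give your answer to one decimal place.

σ₀² = 40.8

For the Normal–Normal model with known σ², precisions add: τ_n = τ₀ + n/σ².
So 1/σ₀² = 1/4.8777 − 15/83.1 = 0.205015 − 0.180505 = 0.024510.
Hence σ₀² = 1/0.024510 ≈ 40.8.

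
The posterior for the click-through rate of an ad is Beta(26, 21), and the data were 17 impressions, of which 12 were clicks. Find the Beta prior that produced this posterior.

A Beta(α, β) prior with s successes and f failures in binomial data gives a Beta(α+s, β+f) posterior.
Subtract the data counts: 26−12=14, 21−5=16.

Beta(14, 16)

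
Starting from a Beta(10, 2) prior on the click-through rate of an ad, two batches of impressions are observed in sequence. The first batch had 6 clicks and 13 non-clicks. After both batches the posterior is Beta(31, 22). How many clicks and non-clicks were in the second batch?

15 clicks and 7 non-clicks

Because Beta–binomial updating is additive in the counts, the combined data contributed (α_post−α_prior, β_post−β_prior) successes and failures.
Total across both batches: 31−10=21 clicks, 22−2=20 non-clicks.
Subtract the first batch: 21−6=15 clicks and 20−13=7 non-clicks.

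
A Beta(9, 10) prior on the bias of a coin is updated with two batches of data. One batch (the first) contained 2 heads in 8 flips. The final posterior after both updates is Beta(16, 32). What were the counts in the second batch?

5 heads and 16 tails

Sequential conjugate updates are equivalent to a single update on the pooled data, so total successes = posterior α − prior α and total failures = posterior β − prior β.
Total across both batches: 16−9=7 heads, 32−10=22 tails.
Subtract the first batch: 7−2=5 heads and 22−6=16 tails.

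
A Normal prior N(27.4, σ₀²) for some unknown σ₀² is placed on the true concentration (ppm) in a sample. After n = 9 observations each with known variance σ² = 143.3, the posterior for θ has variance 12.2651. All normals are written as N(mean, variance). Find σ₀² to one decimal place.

σ₀² = 53.4

For the Normal–Normal model with known σ², precisions add: τ_n = τ₀ + n/σ².
So 1/σ₀² = 1/12.2651 − 9/143.3 = 0.081532 − 0.062805 = 0.018727.
Hence σ₀² = 1/0.018727 ≈ 53.4.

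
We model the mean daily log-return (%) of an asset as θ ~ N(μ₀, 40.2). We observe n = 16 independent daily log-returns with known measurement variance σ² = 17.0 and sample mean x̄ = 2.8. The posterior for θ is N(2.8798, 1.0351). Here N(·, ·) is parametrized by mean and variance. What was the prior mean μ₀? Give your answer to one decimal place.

The posterior mean is a precision-weighted average: μ_n = (τ₀μ₀ + τ_data·x̄)/(τ₀+τ_data), with τ₀=1/σ₀² and τ_data=n/σ².
Here τ₀ = 1/40.2 = 0.024876 and τ_data = 16/17.0 = 0.941176, so τ_n = 0.966052.
Rearranging for μ₀: μ₀ = (μ_n·τ_n − τ_data·x̄)/τ₀ = (2.8798·0.966052 − 0.941176·2.8) / 0.024876 = 0.146744/0.024876 ≈ 5.9.

μ₀ = 5.9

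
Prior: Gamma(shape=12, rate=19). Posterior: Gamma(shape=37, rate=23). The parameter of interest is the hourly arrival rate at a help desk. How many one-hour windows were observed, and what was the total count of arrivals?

n = 4 one-hour windows with total 25 arrivals

A Gamma(α, β) prior (rate parametrization) on a Poisson rate with n observations summing to S gives posterior Gamma(α+S, β+n).
Matching: Σxᵢ = 37 − 12 = 25 and n = 23 − 19 = 4.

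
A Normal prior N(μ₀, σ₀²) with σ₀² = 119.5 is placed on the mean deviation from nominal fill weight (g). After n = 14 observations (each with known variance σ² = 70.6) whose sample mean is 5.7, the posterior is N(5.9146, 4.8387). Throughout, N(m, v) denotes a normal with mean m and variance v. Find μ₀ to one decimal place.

μ₀ = 11.0

With known observation variance, the Normal–Normal posterior has precision τ_n = τ₀ + n/σ² and mean μ_n = (τ₀μ₀ + (n/σ²)x̄)/τ_n.
Here τ₀ = 1/119.5 = 0.008368 and τ_data = 14/70.6 = 0.198300, so τ_n = 0.206668.
Rearranging for μ₀: μ₀ = (μ_n·τ_n − τ_data·x̄)/τ₀ = (5.9146·0.206668 − 0.198300·5.7) / 0.008368 = 0.092049/0.008368 ≈ 11.0.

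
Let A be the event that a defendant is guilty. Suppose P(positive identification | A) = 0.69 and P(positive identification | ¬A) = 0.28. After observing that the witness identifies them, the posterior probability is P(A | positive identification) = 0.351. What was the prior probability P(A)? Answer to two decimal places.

P(A) = 0.18

In odds form, posterior odds = prior odds × likelihood ratio, so prior odds = posterior odds ÷ LR.
Posterior odds = 0.351/(1−0.351) = 0.5408. LR = 0.69/0.28 = 2.4643.
Prior odds = 0.5408/2.4643 = 0.2195, so P(A) = 0.2195/(1+0.2195) ≈ 0.18.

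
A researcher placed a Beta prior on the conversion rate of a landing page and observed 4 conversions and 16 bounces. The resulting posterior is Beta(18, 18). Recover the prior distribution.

Under Beta–binomial conjugacy the posterior parameters are (α+s, β+f).
So α = 18 − 4 = 14 and β = 18 − 16 = 2.

Beta(14, 2)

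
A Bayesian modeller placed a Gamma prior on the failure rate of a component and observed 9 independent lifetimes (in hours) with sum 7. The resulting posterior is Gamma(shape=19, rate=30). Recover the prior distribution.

Gamma(shape=10, rate=23)

Gamma–exponential conjugacy: posterior shape = α + n, posterior rate = β + Σtᵢ.
So α = 19 − 9 = 10 and β = 30 − 7 = 23.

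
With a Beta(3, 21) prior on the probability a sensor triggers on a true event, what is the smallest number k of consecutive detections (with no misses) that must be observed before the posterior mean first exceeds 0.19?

After k detections and 0 misses the posterior is Beta(3+k, 21), with mean (3+k)/(3+21+k).
Set (3+k)/(24+k) > 0.19 and solve: k > (0.19·24 − 3)/(1 − 0.19) = 1.926.
The smallest integer exceeding 1.926 is 2.

k = 2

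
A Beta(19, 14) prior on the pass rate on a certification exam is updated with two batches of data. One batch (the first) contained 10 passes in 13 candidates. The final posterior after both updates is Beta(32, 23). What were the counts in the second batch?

3 passes and 6 failures

Because Beta–binomial updating is additive in the counts, the combined data contributed (α_post−α_prior, β_post−β_prior) successes and failures.
Total across both batches: 32−19=13 passes, 23−14=9 failures.
Subtract the first batch: 13−10=3 passes and 9−3=6 failures.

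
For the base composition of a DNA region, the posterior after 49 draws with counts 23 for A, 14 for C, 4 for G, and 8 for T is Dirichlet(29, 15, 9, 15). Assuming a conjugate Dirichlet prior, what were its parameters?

Dirichlet(6, 1, 5, 7)

For a Dirichlet(α) prior with multinomial counts c, the posterior is Dirichlet(α + c) componentwise.
Subtract each count from the matching posterior parameter: 29−23=6, 15−14=1, 9−4=5, 15−8=7.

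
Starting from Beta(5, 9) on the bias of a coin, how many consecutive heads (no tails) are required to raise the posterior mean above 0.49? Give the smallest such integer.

After k heads and 0 tails the posterior is Beta(5+k, 9), with mean (5+k)/(5+9+k).
Set (5+k)/(14+k) > 0.49 and solve: k > (0.49·14 − 5)/(1 − 0.49) = 3.647.
The smallest integer exceeding 3.647 is 4.

k = 4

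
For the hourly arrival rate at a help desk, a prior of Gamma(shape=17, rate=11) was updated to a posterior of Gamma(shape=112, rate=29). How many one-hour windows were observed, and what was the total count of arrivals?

n = 18 one-hour windows with total 95 arrivals

A Gamma(α, β) prior (rate parametrization) on a Poisson rate with n observations summing to S gives posterior Gamma(α+S, β+n).
Matching: Σxᵢ = 112 − 17 = 95 and n = 29 − 11 = 18.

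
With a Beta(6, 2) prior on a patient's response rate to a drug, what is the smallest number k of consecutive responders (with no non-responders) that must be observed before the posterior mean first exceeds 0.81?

k = 3

After k responders and 0 non-responders the posterior is Beta(6+k, 2), with mean (6+k)/(6+2+k).
Set (6+k)/(8+k) > 0.81 and solve: k > (0.81·8 − 6)/(1 − 0.81) = 2.526.
The smallest integer exceeding 2.526 is 3.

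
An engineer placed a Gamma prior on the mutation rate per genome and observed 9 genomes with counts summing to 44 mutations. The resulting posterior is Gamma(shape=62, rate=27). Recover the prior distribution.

A Gamma(α, β) prior (rate parametrization) on a Poisson rate with n observations summing to S gives posterior Gamma(α+S, β+n).
So α = 62 − 44 = 18 and β = 27 − 9 = 18.

Gamma(shape=18, rate=18)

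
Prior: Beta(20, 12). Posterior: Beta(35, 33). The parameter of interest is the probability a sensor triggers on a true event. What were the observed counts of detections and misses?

15 detections and 21 misses

Beta is conjugate to the binomial likelihood: posterior = Beta(α+s, β+f).
Match parameters: s=35−20=15, f=33−12=21.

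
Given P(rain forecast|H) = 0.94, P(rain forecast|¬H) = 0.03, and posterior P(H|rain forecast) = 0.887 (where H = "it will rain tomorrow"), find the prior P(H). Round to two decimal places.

Bayes' rule in odds form gives O(H|E) = O(H)·[P(E|H)/P(E|¬H)], hence O(H) = O(H|E)/LR.
Posterior odds = 0.887/(1−0.887) = 7.8496. LR = 0.94/0.03 = 31.3333.
Prior odds = 7.8496/31.3333 = 0.2505, so P(H) = 0.2505/(1+0.2505) ≈ 0.20.

P(H) = 0.20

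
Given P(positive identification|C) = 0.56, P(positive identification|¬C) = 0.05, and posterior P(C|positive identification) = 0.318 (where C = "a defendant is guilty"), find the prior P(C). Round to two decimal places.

P(C) = 0.04

In odds form, posterior odds = prior odds × likelihood ratio, so prior odds = posterior odds ÷ LR.
Posterior odds = 0.318/(1−0.318) = 0.4663. LR = 0.56/0.05 = 11.2000.
Prior odds = 0.4663/11.2000 = 0.0416, so P(C) = 0.0416/(1+0.0416) ≈ 0.04.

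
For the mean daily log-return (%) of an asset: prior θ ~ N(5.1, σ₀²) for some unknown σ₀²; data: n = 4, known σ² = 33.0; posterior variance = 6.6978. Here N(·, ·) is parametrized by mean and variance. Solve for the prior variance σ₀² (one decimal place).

For the Normal–Normal model with known σ², precisions add: τ_n = τ₀ + n/σ².
So 1/σ₀² = 1/6.6978 − 4/33.0 = 0.149303 − 0.121212 = 0.028091.
Hence σ₀² = 1/0.028091 ≈ 35.6.

σ₀² = 35.6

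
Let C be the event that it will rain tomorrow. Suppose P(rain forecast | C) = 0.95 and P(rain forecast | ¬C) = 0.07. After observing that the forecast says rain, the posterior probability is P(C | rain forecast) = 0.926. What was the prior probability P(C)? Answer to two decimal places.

Bayes' rule in odds form gives O(C|E) = O(C)·[P(E|C)/P(E|¬C)], hence O(C) = O(C|E)/LR.
Posterior odds = 0.926/(1−0.926) = 12.5135. LR = 0.95/0.07 = 13.5714.
Prior odds = 12.5135/13.5714 = 0.9220, so P(C) = 0.9220/(1+0.9220) ≈ 0.48.

P(C) = 0.48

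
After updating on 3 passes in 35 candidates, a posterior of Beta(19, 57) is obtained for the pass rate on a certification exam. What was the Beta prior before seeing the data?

Under Beta–binomial conjugacy the posterior parameters are (α+s, β+f).
Subtract the data counts: 19−3=16, 57−32=25.

Beta(16, 25)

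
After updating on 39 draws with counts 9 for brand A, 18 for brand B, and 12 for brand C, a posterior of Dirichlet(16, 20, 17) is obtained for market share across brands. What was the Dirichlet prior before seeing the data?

Dirichlet(7, 2, 5)

For a Dirichlet(α) prior with multinomial counts c, the posterior is Dirichlet(α + c) componentwise.
Subtract each count from the matching posterior parameter: 16−9=7, 20−18=2, 17−12=5.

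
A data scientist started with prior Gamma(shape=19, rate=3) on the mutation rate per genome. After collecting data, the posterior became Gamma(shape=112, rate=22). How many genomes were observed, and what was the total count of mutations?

A Gamma(α, β) prior (rate parametrization) on a Poisson rate with n observations summing to S gives posterior Gamma(α+S, β+n).
Matching: Σxᵢ = 112 − 19 = 93 and n = 22 − 3 = 19.

n = 19 genomes with total 93 mutations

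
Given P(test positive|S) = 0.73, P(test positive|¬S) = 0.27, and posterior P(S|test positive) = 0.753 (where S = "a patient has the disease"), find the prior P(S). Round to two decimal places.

P(S) = 0.53

Bayes' rule in odds form gives O(S|E) = O(S)·[P(E|S)/P(E|¬S)], hence O(S) = O(S|E)/LR.
Posterior odds = 0.753/(1−0.753) = 3.0486. LR = 0.73/0.27 = 2.7037.
Prior odds = 3.0486/2.7037 = 1.1276, so P(S) = 1.1276/(1+1.1276) ≈ 0.53.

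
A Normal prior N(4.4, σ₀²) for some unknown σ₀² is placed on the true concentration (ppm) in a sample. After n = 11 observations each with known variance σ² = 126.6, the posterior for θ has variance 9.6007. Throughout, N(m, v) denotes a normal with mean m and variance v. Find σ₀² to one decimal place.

σ₀² = 57.9

For the Normal–Normal model with known σ², precisions add: τ_n = τ₀ + n/σ².
So 1/σ₀² = 1/9.6007 − 11/126.6 = 0.104159 − 0.086888 = 0.017271.
Hence σ₀² = 1/0.017271 ≈ 57.9.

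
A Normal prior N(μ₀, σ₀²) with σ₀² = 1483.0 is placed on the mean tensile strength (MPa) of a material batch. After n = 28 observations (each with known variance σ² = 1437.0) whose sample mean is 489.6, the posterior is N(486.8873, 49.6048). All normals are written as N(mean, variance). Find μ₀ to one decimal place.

μ₀ = 408.5

With known observation variance, the Normal–Normal posterior has precision τ_n = τ₀ + n/σ² and mean μ_n = (τ₀μ₀ + (n/σ²)x̄)/τ_n.
Here τ₀ = 1/1483.0 = 0.000674 and τ_data = 28/1437.0 = 0.019485, so τ_n = 0.020159.
Rearranging for μ₀: μ₀ = (μ_n·τ_n − τ_data·x̄)/τ₀ = (486.8873·0.020159 − 0.019485·489.6) / 0.000674 = 0.275305/0.000674 ≈ 408.5.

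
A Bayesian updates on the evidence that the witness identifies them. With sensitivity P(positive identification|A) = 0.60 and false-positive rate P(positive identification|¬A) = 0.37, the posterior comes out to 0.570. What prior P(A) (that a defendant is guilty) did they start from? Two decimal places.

In odds form, posterior odds = prior odds × likelihood ratio, so prior odds = posterior odds ÷ LR.
Posterior odds = 0.570/(1−0.570) = 1.3256. LR = 0.60/0.37 = 1.6216.
Prior odds = 1.3256/1.6216 = 0.8175, so P(A) = 0.8175/(1+0.8175) ≈ 0.45.

P(A) = 0.45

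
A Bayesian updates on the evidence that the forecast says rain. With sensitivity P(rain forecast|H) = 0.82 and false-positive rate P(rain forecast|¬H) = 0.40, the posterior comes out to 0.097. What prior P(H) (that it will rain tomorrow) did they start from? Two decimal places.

Bayes' rule in odds form gives O(H|E) = O(H)·[P(E|H)/P(E|¬H)], hence O(H) = O(H|E)/LR.
Posterior odds = 0.097/(1−0.097) = 0.1074. LR = 0.82/0.40 = 2.0500.
Prior odds = 0.1074/2.0500 = 0.0524, so P(H) = 0.0524/(1+0.0524) ≈ 0.05.

P(H) = 0.05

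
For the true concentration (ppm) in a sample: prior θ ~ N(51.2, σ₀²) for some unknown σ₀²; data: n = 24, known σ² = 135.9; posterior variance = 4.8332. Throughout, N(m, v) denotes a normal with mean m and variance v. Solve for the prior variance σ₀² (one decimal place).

σ₀² = 33.0

For the Normal–Normal model with known σ², precisions add: τ_n = τ₀ + n/σ².
So 1/σ₀² = 1/4.8332 − 24/135.9 = 0.206902 − 0.176600 = 0.030302.
Hence σ₀² = 1/0.030302 ≈ 33.0.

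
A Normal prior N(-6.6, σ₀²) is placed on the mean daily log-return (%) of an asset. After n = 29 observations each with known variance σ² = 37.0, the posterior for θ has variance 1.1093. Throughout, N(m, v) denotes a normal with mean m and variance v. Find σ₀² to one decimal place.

Posterior precision equals prior precision plus data precision: 1/σ_n² = 1/σ₀² + n/σ².
So 1/σ₀² = 1/1.1093 − 29/37.0 = 0.901469 − 0.783784 = 0.117685.
Hence σ₀² = 1/0.117685 ≈ 8.5.

σ₀² = 8.5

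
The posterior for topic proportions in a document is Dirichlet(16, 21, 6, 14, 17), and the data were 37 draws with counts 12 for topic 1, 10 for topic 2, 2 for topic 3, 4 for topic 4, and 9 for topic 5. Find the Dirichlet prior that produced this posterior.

Dirichlet(4, 11, 4, 10, 8)

For a Dirichlet(α) prior with multinomial counts c, the posterior is Dirichlet(α + c) componentwise.
Subtract each count from the matching posterior parameter: 16−12=4, 21−10=11, 6−2=4, 14−4=10, 17−9=8.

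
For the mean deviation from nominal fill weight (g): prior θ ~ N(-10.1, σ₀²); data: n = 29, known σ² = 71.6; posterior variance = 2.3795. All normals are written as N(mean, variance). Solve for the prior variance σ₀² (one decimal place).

Posterior precision equals prior precision plus data precision: 1/σ_n² = 1/σ₀² + n/σ².
So 1/σ₀² = 1/2.3795 − 29/71.6 = 0.420256 − 0.405028 = 0.015228.
Hence σ₀² = 1/0.015228 ≈ 65.7.

σ₀² = 65.7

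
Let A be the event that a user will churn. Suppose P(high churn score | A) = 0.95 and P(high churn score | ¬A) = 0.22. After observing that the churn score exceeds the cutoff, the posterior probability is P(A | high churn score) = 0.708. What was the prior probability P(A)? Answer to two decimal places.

P(A) = 0.36

In odds form, posterior odds = prior odds × likelihood ratio, so prior odds = posterior odds ÷ LR.
Posterior odds = 0.708/(1−0.708) = 2.4247. LR = 0.95/0.22 = 4.3182.
Prior odds = 2.4247/4.3182 = 0.5615, so P(A) = 0.5615/(1+0.5615) ≈ 0.36.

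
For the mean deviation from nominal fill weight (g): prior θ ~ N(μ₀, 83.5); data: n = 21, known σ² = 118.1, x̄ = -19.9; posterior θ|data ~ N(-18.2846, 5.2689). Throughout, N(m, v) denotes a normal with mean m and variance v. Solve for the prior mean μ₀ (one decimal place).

With known observation variance, the Normal–Normal posterior has precision τ_n = τ₀ + n/σ² and mean μ_n = (τ₀μ₀ + (n/σ²)x̄)/τ_n.
Here τ₀ = 1/83.5 = 0.011976 and τ_data = 21/118.1 = 0.177815, so τ_n = 0.189791.
Rearranging for μ₀: μ₀ = (μ_n·τ_n − τ_data·x̄)/τ₀ = (-18.2846·0.189791 − 0.177815·-19.9) / 0.011976 = 0.068266/0.011976 ≈ 5.7.

μ₀ = 5.7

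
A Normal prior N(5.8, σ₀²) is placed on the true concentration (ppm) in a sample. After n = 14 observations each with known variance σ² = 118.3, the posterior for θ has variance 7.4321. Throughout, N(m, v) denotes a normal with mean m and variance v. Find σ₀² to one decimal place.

Posterior precision equals prior precision plus data precision: 1/σ_n² = 1/σ₀² + n/σ².
So 1/σ₀² = 1/7.4321 − 14/118.3 = 0.134551 − 0.118343 = 0.016208.
Hence σ₀² = 1/0.016208 ≈ 61.7.

σ₀² = 61.7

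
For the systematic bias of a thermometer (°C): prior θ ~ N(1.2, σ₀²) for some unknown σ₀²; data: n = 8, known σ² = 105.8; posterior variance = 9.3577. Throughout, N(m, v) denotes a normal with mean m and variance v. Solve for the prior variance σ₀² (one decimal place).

σ₀² = 32.0

For the Normal–Normal model with known σ², precisions add: τ_n = τ₀ + n/σ².
So 1/σ₀² = 1/9.3577 − 8/105.8 = 0.106864 − 0.075614 = 0.031250.
Hence σ₀² = 1/0.031250 ≈ 32.0.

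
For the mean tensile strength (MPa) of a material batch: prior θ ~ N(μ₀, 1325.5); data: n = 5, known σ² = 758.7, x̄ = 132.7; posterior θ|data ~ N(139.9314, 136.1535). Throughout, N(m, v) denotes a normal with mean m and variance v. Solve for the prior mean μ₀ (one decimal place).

μ₀ = 203.1

With known observation variance, the Normal–Normal posterior has precision τ_n = τ₀ + n/σ² and mean μ_n = (τ₀μ₀ + (n/σ²)x̄)/τ_n.
Here τ₀ = 1/1325.5 = 0.000754 and τ_data = 5/758.7 = 0.006590, so τ_n = 0.007344.
Rearranging for μ₀: μ₀ = (μ_n·τ_n − τ_data·x̄)/τ₀ = (139.9314·0.007344 − 0.006590·132.7) / 0.000754 = 0.153163/0.000754 ≈ 203.1.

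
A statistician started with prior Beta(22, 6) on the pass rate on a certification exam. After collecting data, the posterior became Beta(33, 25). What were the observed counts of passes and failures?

A Beta(α, β) prior with s successes and f failures in binomial data gives a Beta(α+s, β+f) posterior.
So s = 33 − 22 = 11 and f = 25 − 6 = 19.

11 passes and 19 failures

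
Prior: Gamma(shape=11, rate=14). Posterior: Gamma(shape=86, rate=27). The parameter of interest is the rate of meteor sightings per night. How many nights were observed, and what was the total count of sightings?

A Gamma(α, β) prior (rate parametrization) on a Poisson rate with n observations summing to S gives posterior Gamma(α+S, β+n).
Matching: Σxᵢ = 86 − 11 = 75 and n = 27 − 14 = 13.

n = 13 nights with total 75 sightings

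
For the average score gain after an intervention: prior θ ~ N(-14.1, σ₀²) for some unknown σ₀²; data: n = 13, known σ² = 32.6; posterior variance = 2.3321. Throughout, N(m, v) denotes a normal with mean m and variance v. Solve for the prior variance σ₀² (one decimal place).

For the Normal–Normal model with known σ², precisions add: τ_n = τ₀ + n/σ².
So 1/σ₀² = 1/2.3321 − 13/32.6 = 0.428798 − 0.398773 = 0.030025.
Hence σ₀² = 1/0.030025 ≈ 33.3.

σ₀² = 33.3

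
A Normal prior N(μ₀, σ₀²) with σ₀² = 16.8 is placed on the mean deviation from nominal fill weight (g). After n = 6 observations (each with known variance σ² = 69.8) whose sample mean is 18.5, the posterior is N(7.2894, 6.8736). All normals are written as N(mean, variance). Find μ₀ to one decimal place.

μ₀ = -8.9

With known observation variance, the Normal–Normal posterior has precision τ_n = τ₀ + n/σ² and mean μ_n = (τ₀μ₀ + (n/σ²)x̄)/τ_n.
Here τ₀ = 1/16.8 = 0.059524 and τ_data = 6/69.8 = 0.085960, so τ_n = 0.145484.
Rearranging for μ₀: μ₀ = (μ_n·τ_n − τ_data·x̄)/τ₀ = (7.2894·0.145484 − 0.085960·18.5) / 0.059524 = -0.529769/0.059524 ≈ -8.9.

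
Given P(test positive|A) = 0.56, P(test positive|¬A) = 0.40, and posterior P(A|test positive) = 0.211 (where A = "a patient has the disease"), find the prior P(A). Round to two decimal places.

Bayes' rule in odds form gives O(A|E) = O(A)·[P(E|A)/P(E|¬A)], hence O(A) = O(A|E)/LR.
Posterior odds = 0.211/(1−0.211) = 0.2674. LR = 0.56/0.40 = 1.4000.
Prior odds = 0.2674/1.4000 = 0.1910, so P(A) = 0.1910/(1+0.1910) ≈ 0.16.

P(A) = 0.16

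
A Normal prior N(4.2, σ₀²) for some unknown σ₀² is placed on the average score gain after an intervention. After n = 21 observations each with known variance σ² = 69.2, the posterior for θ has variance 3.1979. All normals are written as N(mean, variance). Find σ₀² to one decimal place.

Posterior precision equals prior precision plus data precision: 1/σ_n² = 1/σ₀² + n/σ².
So 1/σ₀² = 1/3.1979 − 21/69.2 = 0.312705 − 0.303468 = 0.009237.
Hence σ₀² = 1/0.009237 ≈ 108.3.

σ₀² = 108.3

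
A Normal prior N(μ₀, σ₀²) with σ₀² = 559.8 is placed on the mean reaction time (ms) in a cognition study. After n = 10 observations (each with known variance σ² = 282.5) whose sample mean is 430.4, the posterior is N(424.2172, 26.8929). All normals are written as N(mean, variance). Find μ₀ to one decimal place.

The posterior mean is a precision-weighted average: μ_n = (τ₀μ₀ + τ_data·x̄)/(τ₀+τ_data), with τ₀=1/σ₀² and τ_data=n/σ².
Here τ₀ = 1/559.8 = 0.001786 and τ_data = 10/282.5 = 0.035398, so τ_n = 0.037184.
Rearranging for μ₀: μ₀ = (μ_n·τ_n − τ_data·x̄)/τ₀ = (424.2172·0.037184 − 0.035398·430.4) / 0.001786 = 0.538793/0.001786 ≈ 301.7.

μ₀ = 301.7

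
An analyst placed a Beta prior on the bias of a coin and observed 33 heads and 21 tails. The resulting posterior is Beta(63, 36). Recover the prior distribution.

Under Beta–binomial conjugacy the posterior parameters are (α+s, β+f).
So α = 63 − 33 = 30 and β = 36 − 21 = 15.

Beta(30, 15)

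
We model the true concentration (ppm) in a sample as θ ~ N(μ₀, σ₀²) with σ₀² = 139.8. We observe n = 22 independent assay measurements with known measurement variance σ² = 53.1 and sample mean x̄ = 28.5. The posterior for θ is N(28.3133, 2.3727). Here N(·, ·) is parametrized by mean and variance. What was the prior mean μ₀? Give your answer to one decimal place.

With known observation variance, the Normal–Normal posterior has precision τ_n = τ₀ + n/σ² and mean μ_n = (τ₀μ₀ + (n/σ²)x̄)/τ_n.
Here τ₀ = 1/139.8 = 0.007153 and τ_data = 22/53.1 = 0.414313, so τ_n = 0.421466.
Rearranging for μ₀: μ₀ = (μ_n·τ_n − τ_data·x̄)/τ₀ = (28.3133·0.421466 − 0.414313·28.5) / 0.007153 = 0.125173/0.007153 ≈ 17.5.

μ₀ = 17.5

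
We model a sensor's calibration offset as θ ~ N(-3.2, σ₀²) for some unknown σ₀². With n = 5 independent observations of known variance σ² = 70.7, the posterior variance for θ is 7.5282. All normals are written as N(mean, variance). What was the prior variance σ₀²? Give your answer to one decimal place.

Posterior precision equals prior precision plus data precision: 1/σ_n² = 1/σ₀² + n/σ².
So 1/σ₀² = 1/7.5282 − 5/70.7 = 0.132834 − 0.070721 = 0.062113.
Hence σ₀² = 1/0.062113 ≈ 16.1.

σ₀² = 16.1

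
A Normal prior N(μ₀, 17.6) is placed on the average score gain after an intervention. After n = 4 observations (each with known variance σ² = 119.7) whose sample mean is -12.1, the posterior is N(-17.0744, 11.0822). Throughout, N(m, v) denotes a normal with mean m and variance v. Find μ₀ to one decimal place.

μ₀ = -20.0

The posterior mean is a precision-weighted average: μ_n = (τ₀μ₀ + τ_data·x̄)/(τ₀+τ_data), with τ₀=1/σ₀² and τ_data=n/σ².
Here τ₀ = 1/17.6 = 0.056818 and τ_data = 4/119.7 = 0.033417, so τ_n = 0.090235.
Rearranging for μ₀: μ₀ = (μ_n·τ_n − τ_data·x̄)/τ₀ = (-17.0744·0.090235 − 0.033417·-12.1) / 0.056818 = -1.136363/0.056818 ≈ -20.0.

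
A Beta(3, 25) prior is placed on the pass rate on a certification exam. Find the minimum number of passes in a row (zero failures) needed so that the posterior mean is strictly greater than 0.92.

k = 285

After k passes and 0 failures the posterior is Beta(3+k, 25), with mean (3+k)/(3+25+k).
Set (3+k)/(28+k) > 0.92 and solve: k > (0.92·28 − 3)/(1 − 0.92) = 284.500.
The smallest integer exceeding 284.500 is 285, and checking k=285: (288)/(313) = 0.9201 > 0.92.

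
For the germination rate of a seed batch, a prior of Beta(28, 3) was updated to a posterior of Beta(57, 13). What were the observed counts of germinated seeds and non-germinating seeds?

A Beta(α, β) prior with s successes and f failures in binomial data gives a Beta(α+s, β+f) posterior.
Match parameters: s=57−28=29, f=13−3=10.

29 germinated seeds and 10 non-germinating seeds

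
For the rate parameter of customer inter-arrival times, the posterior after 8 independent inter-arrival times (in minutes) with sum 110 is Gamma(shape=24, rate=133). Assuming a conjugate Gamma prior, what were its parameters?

Gamma–exponential conjugacy: posterior shape = α + n, posterior rate = β + Σtᵢ.
So α = 24 − 8 = 16 and β = 133 − 110 = 23.

Gamma(shape=16, rate=23)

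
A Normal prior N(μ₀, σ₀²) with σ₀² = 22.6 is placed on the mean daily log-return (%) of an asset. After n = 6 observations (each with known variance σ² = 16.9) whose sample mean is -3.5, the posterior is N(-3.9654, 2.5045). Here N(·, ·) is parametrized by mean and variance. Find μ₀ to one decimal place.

μ₀ = -7.7

With known observation variance, the Normal–Normal posterior has precision τ_n = τ₀ + n/σ² and mean μ_n = (τ₀μ₀ + (n/σ²)x̄)/τ_n.
Here τ₀ = 1/22.6 = 0.044248 and τ_data = 6/16.9 = 0.355030, so τ_n = 0.399278.
Rearranging for μ₀: μ₀ = (μ_n·τ_n − τ_data·x̄)/τ₀ = (-3.9654·0.399278 − 0.355030·-3.5) / 0.044248 = -0.340692/0.044248 ≈ -7.7.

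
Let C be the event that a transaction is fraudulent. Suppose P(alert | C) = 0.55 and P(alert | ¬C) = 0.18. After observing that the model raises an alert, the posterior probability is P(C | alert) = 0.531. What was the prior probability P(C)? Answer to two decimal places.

P(C) = 0.27

In odds form, posterior odds = prior odds × likelihood ratio, so prior odds = posterior odds ÷ LR.
Posterior odds = 0.531/(1−0.531) = 1.1322. LR = 0.55/0.18 = 3.0556.
Prior odds = 1.1322/3.0556 = 0.3705, so P(C) = 0.3705/(1+0.3705) ≈ 0.27.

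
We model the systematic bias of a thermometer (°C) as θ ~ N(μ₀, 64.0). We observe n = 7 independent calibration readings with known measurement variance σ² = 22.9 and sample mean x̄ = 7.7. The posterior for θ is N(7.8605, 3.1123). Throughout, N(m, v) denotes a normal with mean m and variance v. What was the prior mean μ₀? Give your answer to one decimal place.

The posterior mean is a precision-weighted average: μ_n = (τ₀μ₀ + τ_data·x̄)/(τ₀+τ_data), with τ₀=1/σ₀² and τ_data=n/σ².
Here τ₀ = 1/64.0 = 0.015625 and τ_data = 7/22.9 = 0.305677, so τ_n = 0.321302.
Rearranging for μ₀: μ₀ = (μ_n·τ_n − τ_data·x̄)/τ₀ = (7.8605·0.321302 − 0.305677·7.7) / 0.015625 = 0.171881/0.015625 ≈ 11.0.

μ₀ = 11.0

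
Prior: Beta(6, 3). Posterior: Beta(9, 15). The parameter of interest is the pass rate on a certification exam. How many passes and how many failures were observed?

3 passes and 12 failures

Under Beta–binomial conjugacy the posterior parameters are (α+s, β+f).
So s = 9 − 6 = 3 and f = 15 − 3 = 12.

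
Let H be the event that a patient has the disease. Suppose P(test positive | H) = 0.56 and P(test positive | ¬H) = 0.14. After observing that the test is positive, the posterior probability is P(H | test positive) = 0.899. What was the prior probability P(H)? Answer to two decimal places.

Bayes' rule in odds form gives O(H|E) = O(H)·[P(E|H)/P(E|¬H)], hence O(H) = O(H|E)/LR.
Posterior odds = 0.899/(1−0.899) = 8.9010. LR = 0.56/0.14 = 4.0000.
Prior odds = 8.9010/4.0000 = 2.2252, so P(H) = 2.2252/(1+2.2252) ≈ 0.69.

P(H) = 0.69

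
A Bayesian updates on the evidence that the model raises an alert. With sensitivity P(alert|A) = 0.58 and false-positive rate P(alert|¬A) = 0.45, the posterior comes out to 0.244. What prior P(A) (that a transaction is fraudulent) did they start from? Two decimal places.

In odds form, posterior odds = prior odds × likelihood ratio, so prior odds = posterior odds ÷ LR.
Posterior odds = 0.244/(1−0.244) = 0.3228. LR = 0.58/0.45 = 1.2889.
Prior odds = 0.3228/1.2889 = 0.2504, so P(A) = 0.2504/(1+0.2504) ≈ 0.20.

P(A) = 0.20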